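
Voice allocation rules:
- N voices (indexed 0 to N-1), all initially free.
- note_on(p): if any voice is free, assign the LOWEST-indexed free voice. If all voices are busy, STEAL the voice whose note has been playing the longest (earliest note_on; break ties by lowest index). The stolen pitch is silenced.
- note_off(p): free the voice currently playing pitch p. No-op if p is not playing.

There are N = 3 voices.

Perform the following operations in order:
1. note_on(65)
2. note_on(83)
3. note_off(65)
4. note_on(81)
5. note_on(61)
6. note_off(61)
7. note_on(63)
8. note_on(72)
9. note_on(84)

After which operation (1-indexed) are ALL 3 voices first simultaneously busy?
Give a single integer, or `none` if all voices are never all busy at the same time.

Op 1: note_on(65): voice 0 is free -> assigned | voices=[65 - -]
Op 2: note_on(83): voice 1 is free -> assigned | voices=[65 83 -]
Op 3: note_off(65): free voice 0 | voices=[- 83 -]
Op 4: note_on(81): voice 0 is free -> assigned | voices=[81 83 -]
Op 5: note_on(61): voice 2 is free -> assigned | voices=[81 83 61]
Op 6: note_off(61): free voice 2 | voices=[81 83 -]
Op 7: note_on(63): voice 2 is free -> assigned | voices=[81 83 63]
Op 8: note_on(72): all voices busy, STEAL voice 1 (pitch 83, oldest) -> assign | voices=[81 72 63]
Op 9: note_on(84): all voices busy, STEAL voice 0 (pitch 81, oldest) -> assign | voices=[84 72 63]

Answer: 5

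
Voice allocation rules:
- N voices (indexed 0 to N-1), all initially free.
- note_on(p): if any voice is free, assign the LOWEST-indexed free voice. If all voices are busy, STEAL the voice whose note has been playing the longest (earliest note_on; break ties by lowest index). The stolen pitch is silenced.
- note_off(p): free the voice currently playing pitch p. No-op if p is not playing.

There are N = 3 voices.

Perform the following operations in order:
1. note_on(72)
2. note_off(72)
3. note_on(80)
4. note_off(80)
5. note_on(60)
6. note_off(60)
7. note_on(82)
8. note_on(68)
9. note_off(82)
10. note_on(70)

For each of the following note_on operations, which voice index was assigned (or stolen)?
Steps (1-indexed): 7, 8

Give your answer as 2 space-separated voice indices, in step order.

Op 1: note_on(72): voice 0 is free -> assigned | voices=[72 - -]
Op 2: note_off(72): free voice 0 | voices=[- - -]
Op 3: note_on(80): voice 0 is free -> assigned | voices=[80 - -]
Op 4: note_off(80): free voice 0 | voices=[- - -]
Op 5: note_on(60): voice 0 is free -> assigned | voices=[60 - -]
Op 6: note_off(60): free voice 0 | voices=[- - -]
Op 7: note_on(82): voice 0 is free -> assigned | voices=[82 - -]
Op 8: note_on(68): voice 1 is free -> assigned | voices=[82 68 -]
Op 9: note_off(82): free voice 0 | voices=[- 68 -]
Op 10: note_on(70): voice 0 is free -> assigned | voices=[70 68 -]

Answer: 0 1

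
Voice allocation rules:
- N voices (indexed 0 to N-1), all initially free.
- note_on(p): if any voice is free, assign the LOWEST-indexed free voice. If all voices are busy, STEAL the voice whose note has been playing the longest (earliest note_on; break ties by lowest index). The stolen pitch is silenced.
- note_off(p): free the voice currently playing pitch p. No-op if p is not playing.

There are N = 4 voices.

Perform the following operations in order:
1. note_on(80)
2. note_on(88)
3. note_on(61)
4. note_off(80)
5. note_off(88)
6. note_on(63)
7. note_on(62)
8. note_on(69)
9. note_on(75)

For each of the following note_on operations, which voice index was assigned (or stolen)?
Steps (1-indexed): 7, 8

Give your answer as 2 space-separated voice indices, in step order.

Op 1: note_on(80): voice 0 is free -> assigned | voices=[80 - - -]
Op 2: note_on(88): voice 1 is free -> assigned | voices=[80 88 - -]
Op 3: note_on(61): voice 2 is free -> assigned | voices=[80 88 61 -]
Op 4: note_off(80): free voice 0 | voices=[- 88 61 -]
Op 5: note_off(88): free voice 1 | voices=[- - 61 -]
Op 6: note_on(63): voice 0 is free -> assigned | voices=[63 - 61 -]
Op 7: note_on(62): voice 1 is free -> assigned | voices=[63 62 61 -]
Op 8: note_on(69): voice 3 is free -> assigned | voices=[63 62 61 69]
Op 9: note_on(75): all voices busy, STEAL voice 2 (pitch 61, oldest) -> assign | voices=[63 62 75 69]

Answer: 1 3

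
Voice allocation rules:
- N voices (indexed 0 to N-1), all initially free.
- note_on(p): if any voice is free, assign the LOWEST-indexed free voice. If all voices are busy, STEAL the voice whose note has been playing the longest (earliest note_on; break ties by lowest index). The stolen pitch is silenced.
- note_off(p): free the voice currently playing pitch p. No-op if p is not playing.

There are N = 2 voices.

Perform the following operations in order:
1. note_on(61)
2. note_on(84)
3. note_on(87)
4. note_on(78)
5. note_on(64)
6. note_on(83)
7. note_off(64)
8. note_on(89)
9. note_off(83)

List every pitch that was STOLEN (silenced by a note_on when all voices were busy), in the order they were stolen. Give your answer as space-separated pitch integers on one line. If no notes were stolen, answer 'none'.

Op 1: note_on(61): voice 0 is free -> assigned | voices=[61 -]
Op 2: note_on(84): voice 1 is free -> assigned | voices=[61 84]
Op 3: note_on(87): all voices busy, STEAL voice 0 (pitch 61, oldest) -> assign | voices=[87 84]
Op 4: note_on(78): all voices busy, STEAL voice 1 (pitch 84, oldest) -> assign | voices=[87 78]
Op 5: note_on(64): all voices busy, STEAL voice 0 (pitch 87, oldest) -> assign | voices=[64 78]
Op 6: note_on(83): all voices busy, STEAL voice 1 (pitch 78, oldest) -> assign | voices=[64 83]
Op 7: note_off(64): free voice 0 | voices=[- 83]
Op 8: note_on(89): voice 0 is free -> assigned | voices=[89 83]
Op 9: note_off(83): free voice 1 | voices=[89 -]

Answer: 61 84 87 78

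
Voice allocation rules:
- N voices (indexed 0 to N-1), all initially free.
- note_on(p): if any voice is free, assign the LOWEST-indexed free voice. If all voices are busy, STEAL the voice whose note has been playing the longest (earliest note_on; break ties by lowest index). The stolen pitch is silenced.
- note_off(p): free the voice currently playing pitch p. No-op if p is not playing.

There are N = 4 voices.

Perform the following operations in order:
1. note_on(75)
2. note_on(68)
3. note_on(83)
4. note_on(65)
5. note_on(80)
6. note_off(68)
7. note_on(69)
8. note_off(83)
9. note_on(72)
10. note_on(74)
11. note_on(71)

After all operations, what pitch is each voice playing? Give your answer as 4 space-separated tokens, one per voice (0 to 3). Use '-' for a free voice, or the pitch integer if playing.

Op 1: note_on(75): voice 0 is free -> assigned | voices=[75 - - -]
Op 2: note_on(68): voice 1 is free -> assigned | voices=[75 68 - -]
Op 3: note_on(83): voice 2 is free -> assigned | voices=[75 68 83 -]
Op 4: note_on(65): voice 3 is free -> assigned | voices=[75 68 83 65]
Op 5: note_on(80): all voices busy, STEAL voice 0 (pitch 75, oldest) -> assign | voices=[80 68 83 65]
Op 6: note_off(68): free voice 1 | voices=[80 - 83 65]
Op 7: note_on(69): voice 1 is free -> assigned | voices=[80 69 83 65]
Op 8: note_off(83): free voice 2 | voices=[80 69 - 65]
Op 9: note_on(72): voice 2 is free -> assigned | voices=[80 69 72 65]
Op 10: note_on(74): all voices busy, STEAL voice 3 (pitch 65, oldest) -> assign | voices=[80 69 72 74]
Op 11: note_on(71): all voices busy, STEAL voice 0 (pitch 80, oldest) -> assign | voices=[71 69 72 74]

Answer: 71 69 72 74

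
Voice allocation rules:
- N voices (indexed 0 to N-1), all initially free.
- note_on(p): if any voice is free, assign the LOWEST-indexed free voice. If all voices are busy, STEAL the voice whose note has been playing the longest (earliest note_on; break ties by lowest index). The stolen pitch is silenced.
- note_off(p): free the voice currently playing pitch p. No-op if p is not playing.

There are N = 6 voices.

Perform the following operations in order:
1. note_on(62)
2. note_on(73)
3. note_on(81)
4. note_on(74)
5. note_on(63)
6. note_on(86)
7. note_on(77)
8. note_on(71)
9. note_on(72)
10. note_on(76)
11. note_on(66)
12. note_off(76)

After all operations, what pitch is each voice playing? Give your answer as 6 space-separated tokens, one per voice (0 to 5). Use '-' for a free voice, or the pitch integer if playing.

Answer: 77 71 72 - 66 86

Derivation:
Op 1: note_on(62): voice 0 is free -> assigned | voices=[62 - - - - -]
Op 2: note_on(73): voice 1 is free -> assigned | voices=[62 73 - - - -]
Op 3: note_on(81): voice 2 is free -> assigned | voices=[62 73 81 - - -]
Op 4: note_on(74): voice 3 is free -> assigned | voices=[62 73 81 74 - -]
Op 5: note_on(63): voice 4 is free -> assigned | voices=[62 73 81 74 63 -]
Op 6: note_on(86): voice 5 is free -> assigned | voices=[62 73 81 74 63 86]
Op 7: note_on(77): all voices busy, STEAL voice 0 (pitch 62, oldest) -> assign | voices=[77 73 81 74 63 86]
Op 8: note_on(71): all voices busy, STEAL voice 1 (pitch 73, oldest) -> assign | voices=[77 71 81 74 63 86]
Op 9: note_on(72): all voices busy, STEAL voice 2 (pitch 81, oldest) -> assign | voices=[77 71 72 74 63 86]
Op 10: note_on(76): all voices busy, STEAL voice 3 (pitch 74, oldest) -> assign | voices=[77 71 72 76 63 86]
Op 11: note_on(66): all voices busy, STEAL voice 4 (pitch 63, oldest) -> assign | voices=[77 71 72 76 66 86]
Op 12: note_off(76): free voice 3 | voices=[77 71 72 - 66 86]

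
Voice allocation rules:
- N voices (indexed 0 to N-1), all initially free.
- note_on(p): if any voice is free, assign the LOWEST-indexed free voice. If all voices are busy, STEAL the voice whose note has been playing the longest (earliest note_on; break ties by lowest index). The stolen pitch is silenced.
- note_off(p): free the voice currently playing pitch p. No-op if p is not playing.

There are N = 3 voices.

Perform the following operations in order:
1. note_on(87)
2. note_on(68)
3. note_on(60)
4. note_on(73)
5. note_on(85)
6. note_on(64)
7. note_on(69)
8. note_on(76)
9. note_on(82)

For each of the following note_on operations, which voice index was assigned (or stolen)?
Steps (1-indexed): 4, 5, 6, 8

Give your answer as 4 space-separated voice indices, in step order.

Answer: 0 1 2 1

Derivation:
Op 1: note_on(87): voice 0 is free -> assigned | voices=[87 - -]
Op 2: note_on(68): voice 1 is free -> assigned | voices=[87 68 -]
Op 3: note_on(60): voice 2 is free -> assigned | voices=[87 68 60]
Op 4: note_on(73): all voices busy, STEAL voice 0 (pitch 87, oldest) -> assign | voices=[73 68 60]
Op 5: note_on(85): all voices busy, STEAL voice 1 (pitch 68, oldest) -> assign | voices=[73 85 60]
Op 6: note_on(64): all voices busy, STEAL voice 2 (pitch 60, oldest) -> assign | voices=[73 85 64]
Op 7: note_on(69): all voices busy, STEAL voice 0 (pitch 73, oldest) -> assign | voices=[69 85 64]
Op 8: note_on(76): all voices busy, STEAL voice 1 (pitch 85, oldest) -> assign | voices=[69 76 64]
Op 9: note_on(82): all voices busy, STEAL voice 2 (pitch 64, oldest) -> assign | voices=[69 76 82]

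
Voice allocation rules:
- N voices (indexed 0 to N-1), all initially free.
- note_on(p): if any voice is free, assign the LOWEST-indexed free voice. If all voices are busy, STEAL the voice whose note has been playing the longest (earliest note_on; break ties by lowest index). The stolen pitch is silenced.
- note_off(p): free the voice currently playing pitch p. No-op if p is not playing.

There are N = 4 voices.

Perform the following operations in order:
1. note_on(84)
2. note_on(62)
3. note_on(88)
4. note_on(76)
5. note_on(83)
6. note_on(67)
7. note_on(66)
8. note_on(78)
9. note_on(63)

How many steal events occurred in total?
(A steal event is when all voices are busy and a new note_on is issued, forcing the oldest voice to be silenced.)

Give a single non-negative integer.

Answer: 5

Derivation:
Op 1: note_on(84): voice 0 is free -> assigned | voices=[84 - - -]
Op 2: note_on(62): voice 1 is free -> assigned | voices=[84 62 - -]
Op 3: note_on(88): voice 2 is free -> assigned | voices=[84 62 88 -]
Op 4: note_on(76): voice 3 is free -> assigned | voices=[84 62 88 76]
Op 5: note_on(83): all voices busy, STEAL voice 0 (pitch 84, oldest) -> assign | voices=[83 62 88 76]
Op 6: note_on(67): all voices busy, STEAL voice 1 (pitch 62, oldest) -> assign | voices=[83 67 88 76]
Op 7: note_on(66): all voices busy, STEAL voice 2 (pitch 88, oldest) -> assign | voices=[83 67 66 76]
Op 8: note_on(78): all voices busy, STEAL voice 3 (pitch 76, oldest) -> assign | voices=[83 67 66 78]
Op 9: note_on(63): all voices busy, STEAL voice 0 (pitch 83, oldest) -> assign | voices=[63 67 66 78]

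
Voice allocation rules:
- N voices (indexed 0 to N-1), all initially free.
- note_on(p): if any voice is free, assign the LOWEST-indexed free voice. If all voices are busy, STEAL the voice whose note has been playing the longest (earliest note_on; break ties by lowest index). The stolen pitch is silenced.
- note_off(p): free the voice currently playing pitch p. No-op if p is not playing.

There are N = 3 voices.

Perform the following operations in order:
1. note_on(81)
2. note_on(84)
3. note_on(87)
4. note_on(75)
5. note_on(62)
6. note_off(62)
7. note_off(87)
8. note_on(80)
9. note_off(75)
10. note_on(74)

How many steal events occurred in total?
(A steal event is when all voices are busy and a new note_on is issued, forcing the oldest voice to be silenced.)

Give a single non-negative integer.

Answer: 2

Derivation:
Op 1: note_on(81): voice 0 is free -> assigned | voices=[81 - -]
Op 2: note_on(84): voice 1 is free -> assigned | voices=[81 84 -]
Op 3: note_on(87): voice 2 is free -> assigned | voices=[81 84 87]
Op 4: note_on(75): all voices busy, STEAL voice 0 (pitch 81, oldest) -> assign | voices=[75 84 87]
Op 5: note_on(62): all voices busy, STEAL voice 1 (pitch 84, oldest) -> assign | voices=[75 62 87]
Op 6: note_off(62): free voice 1 | voices=[75 - 87]
Op 7: note_off(87): free voice 2 | voices=[75 - -]
Op 8: note_on(80): voice 1 is free -> assigned | voices=[75 80 -]
Op 9: note_off(75): free voice 0 | voices=[- 80 -]
Op 10: note_on(74): voice 0 is free -> assigned | voices=[74 80 -]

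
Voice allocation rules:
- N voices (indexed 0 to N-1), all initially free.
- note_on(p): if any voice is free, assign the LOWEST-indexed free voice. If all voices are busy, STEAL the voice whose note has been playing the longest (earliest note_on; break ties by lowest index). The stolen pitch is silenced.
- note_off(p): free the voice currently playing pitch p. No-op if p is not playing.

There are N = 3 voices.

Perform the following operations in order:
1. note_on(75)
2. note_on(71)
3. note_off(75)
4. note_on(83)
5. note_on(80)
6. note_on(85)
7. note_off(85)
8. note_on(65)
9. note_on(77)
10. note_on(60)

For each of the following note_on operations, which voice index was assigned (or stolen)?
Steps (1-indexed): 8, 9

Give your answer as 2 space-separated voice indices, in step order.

Answer: 1 0

Derivation:
Op 1: note_on(75): voice 0 is free -> assigned | voices=[75 - -]
Op 2: note_on(71): voice 1 is free -> assigned | voices=[75 71 -]
Op 3: note_off(75): free voice 0 | voices=[- 71 -]
Op 4: note_on(83): voice 0 is free -> assigned | voices=[83 71 -]
Op 5: note_on(80): voice 2 is free -> assigned | voices=[83 71 80]
Op 6: note_on(85): all voices busy, STEAL voice 1 (pitch 71, oldest) -> assign | voices=[83 85 80]
Op 7: note_off(85): free voice 1 | voices=[83 - 80]
Op 8: note_on(65): voice 1 is free -> assigned | voices=[83 65 80]
Op 9: note_on(77): all voices busy, STEAL voice 0 (pitch 83, oldest) -> assign | voices=[77 65 80]
Op 10: note_on(60): all voices busy, STEAL voice 2 (pitch 80, oldest) -> assign | voices=[77 65 60]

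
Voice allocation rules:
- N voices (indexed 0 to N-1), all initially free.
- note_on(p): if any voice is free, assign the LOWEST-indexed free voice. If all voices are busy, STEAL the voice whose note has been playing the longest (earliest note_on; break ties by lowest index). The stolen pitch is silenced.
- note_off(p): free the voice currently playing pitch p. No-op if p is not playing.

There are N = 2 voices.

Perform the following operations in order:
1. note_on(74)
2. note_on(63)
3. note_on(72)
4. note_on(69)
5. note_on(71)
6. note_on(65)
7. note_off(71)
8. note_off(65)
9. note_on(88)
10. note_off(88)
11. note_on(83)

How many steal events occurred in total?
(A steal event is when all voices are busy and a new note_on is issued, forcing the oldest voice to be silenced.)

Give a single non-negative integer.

Answer: 4

Derivation:
Op 1: note_on(74): voice 0 is free -> assigned | voices=[74 -]
Op 2: note_on(63): voice 1 is free -> assigned | voices=[74 63]
Op 3: note_on(72): all voices busy, STEAL voice 0 (pitch 74, oldest) -> assign | voices=[72 63]
Op 4: note_on(69): all voices busy, STEAL voice 1 (pitch 63, oldest) -> assign | voices=[72 69]
Op 5: note_on(71): all voices busy, STEAL voice 0 (pitch 72, oldest) -> assign | voices=[71 69]
Op 6: note_on(65): all voices busy, STEAL voice 1 (pitch 69, oldest) -> assign | voices=[71 65]
Op 7: note_off(71): free voice 0 | voices=[- 65]
Op 8: note_off(65): free voice 1 | voices=[- -]
Op 9: note_on(88): voice 0 is free -> assigned | voices=[88 -]
Op 10: note_off(88): free voice 0 | voices=[- -]
Op 11: note_on(83): voice 0 is free -> assigned | voices=[83 -]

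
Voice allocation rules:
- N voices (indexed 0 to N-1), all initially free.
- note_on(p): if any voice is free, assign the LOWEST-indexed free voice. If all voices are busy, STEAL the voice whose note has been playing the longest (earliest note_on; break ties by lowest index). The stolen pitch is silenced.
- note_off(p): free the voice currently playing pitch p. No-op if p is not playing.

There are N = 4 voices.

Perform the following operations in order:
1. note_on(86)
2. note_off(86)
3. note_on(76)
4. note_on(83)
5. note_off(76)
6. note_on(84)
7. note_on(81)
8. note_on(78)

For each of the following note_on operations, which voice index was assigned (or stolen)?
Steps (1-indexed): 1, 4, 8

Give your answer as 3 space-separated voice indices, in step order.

Op 1: note_on(86): voice 0 is free -> assigned | voices=[86 - - -]
Op 2: note_off(86): free voice 0 | voices=[- - - -]
Op 3: note_on(76): voice 0 is free -> assigned | voices=[76 - - -]
Op 4: note_on(83): voice 1 is free -> assigned | voices=[76 83 - -]
Op 5: note_off(76): free voice 0 | voices=[- 83 - -]
Op 6: note_on(84): voice 0 is free -> assigned | voices=[84 83 - -]
Op 7: note_on(81): voice 2 is free -> assigned | voices=[84 83 81 -]
Op 8: note_on(78): voice 3 is free -> assigned | voices=[84 83 81 78]

Answer: 0 1 3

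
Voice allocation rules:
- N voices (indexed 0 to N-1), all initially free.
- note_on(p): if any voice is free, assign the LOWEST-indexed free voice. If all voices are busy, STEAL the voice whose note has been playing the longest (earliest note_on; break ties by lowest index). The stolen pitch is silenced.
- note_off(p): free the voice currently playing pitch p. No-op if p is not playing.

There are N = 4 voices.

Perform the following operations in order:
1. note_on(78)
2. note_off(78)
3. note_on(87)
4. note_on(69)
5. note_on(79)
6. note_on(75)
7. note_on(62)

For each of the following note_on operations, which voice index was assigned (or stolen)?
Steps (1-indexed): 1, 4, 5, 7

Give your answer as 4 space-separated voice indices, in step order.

Op 1: note_on(78): voice 0 is free -> assigned | voices=[78 - - -]
Op 2: note_off(78): free voice 0 | voices=[- - - -]
Op 3: note_on(87): voice 0 is free -> assigned | voices=[87 - - -]
Op 4: note_on(69): voice 1 is free -> assigned | voices=[87 69 - -]
Op 5: note_on(79): voice 2 is free -> assigned | voices=[87 69 79 -]
Op 6: note_on(75): voice 3 is free -> assigned | voices=[87 69 79 75]
Op 7: note_on(62): all voices busy, STEAL voice 0 (pitch 87, oldest) -> assign | voices=[62 69 79 75]

Answer: 0 1 2 0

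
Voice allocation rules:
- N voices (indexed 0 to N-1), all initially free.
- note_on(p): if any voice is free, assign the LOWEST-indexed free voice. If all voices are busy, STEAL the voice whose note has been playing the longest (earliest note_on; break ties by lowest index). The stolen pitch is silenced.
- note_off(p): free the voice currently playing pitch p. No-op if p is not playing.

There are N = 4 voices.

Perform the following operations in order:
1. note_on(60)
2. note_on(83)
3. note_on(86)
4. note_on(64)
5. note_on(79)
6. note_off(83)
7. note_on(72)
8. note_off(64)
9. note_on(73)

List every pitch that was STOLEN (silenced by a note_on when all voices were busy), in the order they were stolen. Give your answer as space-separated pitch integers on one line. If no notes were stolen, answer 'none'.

Answer: 60

Derivation:
Op 1: note_on(60): voice 0 is free -> assigned | voices=[60 - - -]
Op 2: note_on(83): voice 1 is free -> assigned | voices=[60 83 - -]
Op 3: note_on(86): voice 2 is free -> assigned | voices=[60 83 86 -]
Op 4: note_on(64): voice 3 is free -> assigned | voices=[60 83 86 64]
Op 5: note_on(79): all voices busy, STEAL voice 0 (pitch 60, oldest) -> assign | voices=[79 83 86 64]
Op 6: note_off(83): free voice 1 | voices=[79 - 86 64]
Op 7: note_on(72): voice 1 is free -> assigned | voices=[79 72 86 64]
Op 8: note_off(64): free voice 3 | voices=[79 72 86 -]
Op 9: note_on(73): voice 3 is free -> assigned | voices=[79 72 86 73]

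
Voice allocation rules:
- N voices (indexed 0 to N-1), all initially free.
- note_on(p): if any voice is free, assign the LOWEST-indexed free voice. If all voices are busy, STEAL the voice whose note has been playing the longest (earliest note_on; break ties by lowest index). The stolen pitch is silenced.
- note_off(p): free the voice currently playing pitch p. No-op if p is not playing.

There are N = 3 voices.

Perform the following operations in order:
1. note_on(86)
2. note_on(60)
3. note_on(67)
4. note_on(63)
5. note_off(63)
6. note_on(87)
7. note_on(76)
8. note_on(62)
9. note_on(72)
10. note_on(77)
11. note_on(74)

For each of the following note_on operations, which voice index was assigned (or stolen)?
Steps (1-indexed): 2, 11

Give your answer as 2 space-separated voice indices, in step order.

Op 1: note_on(86): voice 0 is free -> assigned | voices=[86 - -]
Op 2: note_on(60): voice 1 is free -> assigned | voices=[86 60 -]
Op 3: note_on(67): voice 2 is free -> assigned | voices=[86 60 67]
Op 4: note_on(63): all voices busy, STEAL voice 0 (pitch 86, oldest) -> assign | voices=[63 60 67]
Op 5: note_off(63): free voice 0 | voices=[- 60 67]
Op 6: note_on(87): voice 0 is free -> assigned | voices=[87 60 67]
Op 7: note_on(76): all voices busy, STEAL voice 1 (pitch 60, oldest) -> assign | voices=[87 76 67]
Op 8: note_on(62): all voices busy, STEAL voice 2 (pitch 67, oldest) -> assign | voices=[87 76 62]
Op 9: note_on(72): all voices busy, STEAL voice 0 (pitch 87, oldest) -> assign | voices=[72 76 62]
Op 10: note_on(77): all voices busy, STEAL voice 1 (pitch 76, oldest) -> assign | voices=[72 77 62]
Op 11: note_on(74): all voices busy, STEAL voice 2 (pitch 62, oldest) -> assign | voices=[72 77 74]

Answer: 1 2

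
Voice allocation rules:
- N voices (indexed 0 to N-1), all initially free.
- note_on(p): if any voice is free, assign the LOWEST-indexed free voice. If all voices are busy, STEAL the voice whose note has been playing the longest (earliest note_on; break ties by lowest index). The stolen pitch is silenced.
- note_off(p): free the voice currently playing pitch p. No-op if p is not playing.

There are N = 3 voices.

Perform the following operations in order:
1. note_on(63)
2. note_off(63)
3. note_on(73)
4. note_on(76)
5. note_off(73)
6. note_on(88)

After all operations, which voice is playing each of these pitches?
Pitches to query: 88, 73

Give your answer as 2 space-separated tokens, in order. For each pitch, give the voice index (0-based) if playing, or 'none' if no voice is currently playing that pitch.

Op 1: note_on(63): voice 0 is free -> assigned | voices=[63 - -]
Op 2: note_off(63): free voice 0 | voices=[- - -]
Op 3: note_on(73): voice 0 is free -> assigned | voices=[73 - -]
Op 4: note_on(76): voice 1 is free -> assigned | voices=[73 76 -]
Op 5: note_off(73): free voice 0 | voices=[- 76 -]
Op 6: note_on(88): voice 0 is free -> assigned | voices=[88 76 -]

Answer: 0 none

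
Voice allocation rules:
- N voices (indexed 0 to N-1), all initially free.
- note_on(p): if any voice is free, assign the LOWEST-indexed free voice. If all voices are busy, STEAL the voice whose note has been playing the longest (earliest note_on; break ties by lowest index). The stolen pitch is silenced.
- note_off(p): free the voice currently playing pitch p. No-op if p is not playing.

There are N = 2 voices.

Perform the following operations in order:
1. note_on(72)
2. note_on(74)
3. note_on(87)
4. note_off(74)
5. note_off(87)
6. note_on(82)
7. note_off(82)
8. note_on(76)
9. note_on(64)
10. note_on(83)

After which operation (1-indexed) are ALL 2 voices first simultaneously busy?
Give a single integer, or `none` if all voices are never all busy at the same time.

Op 1: note_on(72): voice 0 is free -> assigned | voices=[72 -]
Op 2: note_on(74): voice 1 is free -> assigned | voices=[72 74]
Op 3: note_on(87): all voices busy, STEAL voice 0 (pitch 72, oldest) -> assign | voices=[87 74]
Op 4: note_off(74): free voice 1 | voices=[87 -]
Op 5: note_off(87): free voice 0 | voices=[- -]
Op 6: note_on(82): voice 0 is free -> assigned | voices=[82 -]
Op 7: note_off(82): free voice 0 | voices=[- -]
Op 8: note_on(76): voice 0 is free -> assigned | voices=[76 -]
Op 9: note_on(64): voice 1 is free -> assigned | voices=[76 64]
Op 10: note_on(83): all voices busy, STEAL voice 0 (pitch 76, oldest) -> assign | voices=[83 64]

Answer: 2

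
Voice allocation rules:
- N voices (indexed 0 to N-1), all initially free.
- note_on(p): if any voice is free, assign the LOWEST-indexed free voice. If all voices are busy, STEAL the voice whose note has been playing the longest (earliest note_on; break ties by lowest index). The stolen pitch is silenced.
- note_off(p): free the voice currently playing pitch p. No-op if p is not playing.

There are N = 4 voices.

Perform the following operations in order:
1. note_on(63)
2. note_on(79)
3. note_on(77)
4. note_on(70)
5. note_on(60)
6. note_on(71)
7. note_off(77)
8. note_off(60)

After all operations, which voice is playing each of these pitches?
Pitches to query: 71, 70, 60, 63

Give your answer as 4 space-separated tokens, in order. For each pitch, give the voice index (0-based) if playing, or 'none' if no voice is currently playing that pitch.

Op 1: note_on(63): voice 0 is free -> assigned | voices=[63 - - -]
Op 2: note_on(79): voice 1 is free -> assigned | voices=[63 79 - -]
Op 3: note_on(77): voice 2 is free -> assigned | voices=[63 79 77 -]
Op 4: note_on(70): voice 3 is free -> assigned | voices=[63 79 77 70]
Op 5: note_on(60): all voices busy, STEAL voice 0 (pitch 63, oldest) -> assign | voices=[60 79 77 70]
Op 6: note_on(71): all voices busy, STEAL voice 1 (pitch 79, oldest) -> assign | voices=[60 71 77 70]
Op 7: note_off(77): free voice 2 | voices=[60 71 - 70]
Op 8: note_off(60): free voice 0 | voices=[- 71 - 70]

Answer: 1 3 none none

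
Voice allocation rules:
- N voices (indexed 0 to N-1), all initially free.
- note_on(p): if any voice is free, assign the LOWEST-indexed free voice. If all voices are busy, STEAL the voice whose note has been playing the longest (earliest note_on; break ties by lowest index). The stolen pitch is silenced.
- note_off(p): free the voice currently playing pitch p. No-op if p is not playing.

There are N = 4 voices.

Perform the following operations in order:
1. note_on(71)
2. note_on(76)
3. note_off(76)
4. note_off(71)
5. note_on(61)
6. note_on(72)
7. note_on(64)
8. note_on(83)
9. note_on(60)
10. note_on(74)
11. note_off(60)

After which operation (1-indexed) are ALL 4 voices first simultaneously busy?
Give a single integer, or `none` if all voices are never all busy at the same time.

Answer: 8

Derivation:
Op 1: note_on(71): voice 0 is free -> assigned | voices=[71 - - -]
Op 2: note_on(76): voice 1 is free -> assigned | voices=[71 76 - -]
Op 3: note_off(76): free voice 1 | voices=[71 - - -]
Op 4: note_off(71): free voice 0 | voices=[- - - -]
Op 5: note_on(61): voice 0 is free -> assigned | voices=[61 - - -]
Op 6: note_on(72): voice 1 is free -> assigned | voices=[61 72 - -]
Op 7: note_on(64): voice 2 is free -> assigned | voices=[61 72 64 -]
Op 8: note_on(83): voice 3 is free -> assigned | voices=[61 72 64 83]
Op 9: note_on(60): all voices busy, STEAL voice 0 (pitch 61, oldest) -> assign | voices=[60 72 64 83]
Op 10: note_on(74): all voices busy, STEAL voice 1 (pitch 72, oldest) -> assign | voices=[60 74 64 83]
Op 11: note_off(60): free voice 0 | voices=[- 74 64 83]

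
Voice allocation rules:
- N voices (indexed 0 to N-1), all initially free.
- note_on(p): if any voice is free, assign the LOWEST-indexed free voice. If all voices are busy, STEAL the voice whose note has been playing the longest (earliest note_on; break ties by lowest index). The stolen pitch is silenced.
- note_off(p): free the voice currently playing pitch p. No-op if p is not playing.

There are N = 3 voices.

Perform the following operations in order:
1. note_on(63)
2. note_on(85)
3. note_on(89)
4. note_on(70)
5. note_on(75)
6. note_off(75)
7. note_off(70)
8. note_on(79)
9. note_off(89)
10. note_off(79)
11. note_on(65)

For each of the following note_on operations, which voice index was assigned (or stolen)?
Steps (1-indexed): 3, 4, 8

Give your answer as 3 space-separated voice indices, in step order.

Answer: 2 0 0

Derivation:
Op 1: note_on(63): voice 0 is free -> assigned | voices=[63 - -]
Op 2: note_on(85): voice 1 is free -> assigned | voices=[63 85 -]
Op 3: note_on(89): voice 2 is free -> assigned | voices=[63 85 89]
Op 4: note_on(70): all voices busy, STEAL voice 0 (pitch 63, oldest) -> assign | voices=[70 85 89]
Op 5: note_on(75): all voices busy, STEAL voice 1 (pitch 85, oldest) -> assign | voices=[70 75 89]
Op 6: note_off(75): free voice 1 | voices=[70 - 89]
Op 7: note_off(70): free voice 0 | voices=[- - 89]
Op 8: note_on(79): voice 0 is free -> assigned | voices=[79 - 89]
Op 9: note_off(89): free voice 2 | voices=[79 - -]
Op 10: note_off(79): free voice 0 | voices=[- - -]
Op 11: note_on(65): voice 0 is free -> assigned | voices=[65 - -]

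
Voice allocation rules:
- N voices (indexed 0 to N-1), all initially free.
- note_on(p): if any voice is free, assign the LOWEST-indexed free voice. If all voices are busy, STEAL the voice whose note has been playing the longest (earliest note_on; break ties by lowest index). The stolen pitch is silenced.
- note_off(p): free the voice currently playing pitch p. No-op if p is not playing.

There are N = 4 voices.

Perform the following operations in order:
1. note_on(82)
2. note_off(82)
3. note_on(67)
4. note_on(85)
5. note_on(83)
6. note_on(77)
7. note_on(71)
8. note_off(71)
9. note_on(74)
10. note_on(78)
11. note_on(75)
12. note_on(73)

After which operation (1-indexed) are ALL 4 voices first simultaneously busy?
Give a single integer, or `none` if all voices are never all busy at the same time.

Op 1: note_on(82): voice 0 is free -> assigned | voices=[82 - - -]
Op 2: note_off(82): free voice 0 | voices=[- - - -]
Op 3: note_on(67): voice 0 is free -> assigned | voices=[67 - - -]
Op 4: note_on(85): voice 1 is free -> assigned | voices=[67 85 - -]
Op 5: note_on(83): voice 2 is free -> assigned | voices=[67 85 83 -]
Op 6: note_on(77): voice 3 is free -> assigned | voices=[67 85 83 77]
Op 7: note_on(71): all voices busy, STEAL voice 0 (pitch 67, oldest) -> assign | voices=[71 85 83 77]
Op 8: note_off(71): free voice 0 | voices=[- 85 83 77]
Op 9: note_on(74): voice 0 is free -> assigned | voices=[74 85 83 77]
Op 10: note_on(78): all voices busy, STEAL voice 1 (pitch 85, oldest) -> assign | voices=[74 78 83 77]
Op 11: note_on(75): all voices busy, STEAL voice 2 (pitch 83, oldest) -> assign | voices=[74 78 75 77]
Op 12: note_on(73): all voices busy, STEAL voice 3 (pitch 77, oldest) -> assign | voices=[74 78 75 73]

Answer: 6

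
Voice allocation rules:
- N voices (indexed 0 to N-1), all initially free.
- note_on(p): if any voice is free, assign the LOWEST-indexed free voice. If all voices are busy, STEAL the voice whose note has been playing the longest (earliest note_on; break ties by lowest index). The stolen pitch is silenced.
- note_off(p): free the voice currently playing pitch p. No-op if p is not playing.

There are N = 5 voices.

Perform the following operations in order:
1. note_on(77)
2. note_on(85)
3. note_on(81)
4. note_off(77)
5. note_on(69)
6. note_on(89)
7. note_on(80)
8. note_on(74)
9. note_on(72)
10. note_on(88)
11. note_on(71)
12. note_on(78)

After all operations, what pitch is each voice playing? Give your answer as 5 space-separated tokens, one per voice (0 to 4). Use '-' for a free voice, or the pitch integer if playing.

Op 1: note_on(77): voice 0 is free -> assigned | voices=[77 - - - -]
Op 2: note_on(85): voice 1 is free -> assigned | voices=[77 85 - - -]
Op 3: note_on(81): voice 2 is free -> assigned | voices=[77 85 81 - -]
Op 4: note_off(77): free voice 0 | voices=[- 85 81 - -]
Op 5: note_on(69): voice 0 is free -> assigned | voices=[69 85 81 - -]
Op 6: note_on(89): voice 3 is free -> assigned | voices=[69 85 81 89 -]
Op 7: note_on(80): voice 4 is free -> assigned | voices=[69 85 81 89 80]
Op 8: note_on(74): all voices busy, STEAL voice 1 (pitch 85, oldest) -> assign | voices=[69 74 81 89 80]
Op 9: note_on(72): all voices busy, STEAL voice 2 (pitch 81, oldest) -> assign | voices=[69 74 72 89 80]
Op 10: note_on(88): all voices busy, STEAL voice 0 (pitch 69, oldest) -> assign | voices=[88 74 72 89 80]
Op 11: note_on(71): all voices busy, STEAL voice 3 (pitch 89, oldest) -> assign | voices=[88 74 72 71 80]
Op 12: note_on(78): all voices busy, STEAL voice 4 (pitch 80, oldest) -> assign | voices=[88 74 72 71 78]

Answer: 88 74 72 71 78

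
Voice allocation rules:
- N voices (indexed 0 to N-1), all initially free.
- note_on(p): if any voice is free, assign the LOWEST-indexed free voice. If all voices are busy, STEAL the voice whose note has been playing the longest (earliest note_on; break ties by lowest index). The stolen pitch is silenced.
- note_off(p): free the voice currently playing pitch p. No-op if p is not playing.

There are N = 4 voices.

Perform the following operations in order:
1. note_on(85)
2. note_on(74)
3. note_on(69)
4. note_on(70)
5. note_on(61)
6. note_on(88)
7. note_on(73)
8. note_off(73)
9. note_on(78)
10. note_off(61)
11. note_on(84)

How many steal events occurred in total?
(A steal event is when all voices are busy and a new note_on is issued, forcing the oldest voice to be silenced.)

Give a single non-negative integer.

Op 1: note_on(85): voice 0 is free -> assigned | voices=[85 - - -]
Op 2: note_on(74): voice 1 is free -> assigned | voices=[85 74 - -]
Op 3: note_on(69): voice 2 is free -> assigned | voices=[85 74 69 -]
Op 4: note_on(70): voice 3 is free -> assigned | voices=[85 74 69 70]
Op 5: note_on(61): all voices busy, STEAL voice 0 (pitch 85, oldest) -> assign | voices=[61 74 69 70]
Op 6: note_on(88): all voices busy, STEAL voice 1 (pitch 74, oldest) -> assign | voices=[61 88 69 70]
Op 7: note_on(73): all voices busy, STEAL voice 2 (pitch 69, oldest) -> assign | voices=[61 88 73 70]
Op 8: note_off(73): free voice 2 | voices=[61 88 - 70]
Op 9: note_on(78): voice 2 is free -> assigned | voices=[61 88 78 70]
Op 10: note_off(61): free voice 0 | voices=[- 88 78 70]
Op 11: note_on(84): voice 0 is free -> assigned | voices=[84 88 78 70]

Answer: 3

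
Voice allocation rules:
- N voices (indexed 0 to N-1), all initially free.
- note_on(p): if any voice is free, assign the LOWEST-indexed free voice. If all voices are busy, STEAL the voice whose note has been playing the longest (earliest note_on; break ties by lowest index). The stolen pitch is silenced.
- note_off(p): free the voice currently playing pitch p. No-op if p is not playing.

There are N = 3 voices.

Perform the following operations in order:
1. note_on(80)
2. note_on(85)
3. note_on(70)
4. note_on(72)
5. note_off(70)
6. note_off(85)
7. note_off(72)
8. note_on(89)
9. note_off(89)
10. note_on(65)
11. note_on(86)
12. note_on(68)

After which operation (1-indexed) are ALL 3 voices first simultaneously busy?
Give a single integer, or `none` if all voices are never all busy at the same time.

Op 1: note_on(80): voice 0 is free -> assigned | voices=[80 - -]
Op 2: note_on(85): voice 1 is free -> assigned | voices=[80 85 -]
Op 3: note_on(70): voice 2 is free -> assigned | voices=[80 85 70]
Op 4: note_on(72): all voices busy, STEAL voice 0 (pitch 80, oldest) -> assign | voices=[72 85 70]
Op 5: note_off(70): free voice 2 | voices=[72 85 -]
Op 6: note_off(85): free voice 1 | voices=[72 - -]
Op 7: note_off(72): free voice 0 | voices=[- - -]
Op 8: note_on(89): voice 0 is free -> assigned | voices=[89 - -]
Op 9: note_off(89): free voice 0 | voices=[- - -]
Op 10: note_on(65): voice 0 is free -> assigned | voices=[65 - -]
Op 11: note_on(86): voice 1 is free -> assigned | voices=[65 86 -]
Op 12: note_on(68): voice 2 is free -> assigned | voices=[65 86 68]

Answer: 3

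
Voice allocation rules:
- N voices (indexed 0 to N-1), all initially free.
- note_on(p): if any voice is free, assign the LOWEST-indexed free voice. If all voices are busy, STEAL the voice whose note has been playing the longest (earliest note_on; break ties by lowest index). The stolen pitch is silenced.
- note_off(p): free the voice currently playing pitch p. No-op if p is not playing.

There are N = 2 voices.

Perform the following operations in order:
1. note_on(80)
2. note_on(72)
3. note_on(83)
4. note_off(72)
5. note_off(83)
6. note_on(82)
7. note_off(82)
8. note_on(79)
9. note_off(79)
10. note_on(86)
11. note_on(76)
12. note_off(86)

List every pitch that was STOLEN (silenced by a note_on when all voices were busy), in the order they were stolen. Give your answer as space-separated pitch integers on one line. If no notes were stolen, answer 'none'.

Answer: 80

Derivation:
Op 1: note_on(80): voice 0 is free -> assigned | voices=[80 -]
Op 2: note_on(72): voice 1 is free -> assigned | voices=[80 72]
Op 3: note_on(83): all voices busy, STEAL voice 0 (pitch 80, oldest) -> assign | voices=[83 72]
Op 4: note_off(72): free voice 1 | voices=[83 -]
Op 5: note_off(83): free voice 0 | voices=[- -]
Op 6: note_on(82): voice 0 is free -> assigned | voices=[82 -]
Op 7: note_off(82): free voice 0 | voices=[- -]
Op 8: note_on(79): voice 0 is free -> assigned | voices=[79 -]
Op 9: note_off(79): free voice 0 | voices=[- -]
Op 10: note_on(86): voice 0 is free -> assigned | voices=[86 -]
Op 11: note_on(76): voice 1 is free -> assigned | voices=[86 76]
Op 12: note_off(86): free voice 0 | voices=[- 76]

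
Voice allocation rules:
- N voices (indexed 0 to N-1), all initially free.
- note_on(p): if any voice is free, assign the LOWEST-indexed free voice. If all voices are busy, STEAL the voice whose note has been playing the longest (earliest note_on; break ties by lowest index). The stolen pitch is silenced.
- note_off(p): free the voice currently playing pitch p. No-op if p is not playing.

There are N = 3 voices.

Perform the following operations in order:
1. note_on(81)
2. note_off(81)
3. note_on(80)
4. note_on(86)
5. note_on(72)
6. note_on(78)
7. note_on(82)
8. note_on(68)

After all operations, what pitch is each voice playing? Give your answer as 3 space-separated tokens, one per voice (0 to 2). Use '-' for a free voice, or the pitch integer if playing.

Answer: 78 82 68

Derivation:
Op 1: note_on(81): voice 0 is free -> assigned | voices=[81 - -]
Op 2: note_off(81): free voice 0 | voices=[- - -]
Op 3: note_on(80): voice 0 is free -> assigned | voices=[80 - -]
Op 4: note_on(86): voice 1 is free -> assigned | voices=[80 86 -]
Op 5: note_on(72): voice 2 is free -> assigned | voices=[80 86 72]
Op 6: note_on(78): all voices busy, STEAL voice 0 (pitch 80, oldest) -> assign | voices=[78 86 72]
Op 7: note_on(82): all voices busy, STEAL voice 1 (pitch 86, oldest) -> assign | voices=[78 82 72]
Op 8: note_on(68): all voices busy, STEAL voice 2 (pitch 72, oldest) -> assign | voices=[78 82 68]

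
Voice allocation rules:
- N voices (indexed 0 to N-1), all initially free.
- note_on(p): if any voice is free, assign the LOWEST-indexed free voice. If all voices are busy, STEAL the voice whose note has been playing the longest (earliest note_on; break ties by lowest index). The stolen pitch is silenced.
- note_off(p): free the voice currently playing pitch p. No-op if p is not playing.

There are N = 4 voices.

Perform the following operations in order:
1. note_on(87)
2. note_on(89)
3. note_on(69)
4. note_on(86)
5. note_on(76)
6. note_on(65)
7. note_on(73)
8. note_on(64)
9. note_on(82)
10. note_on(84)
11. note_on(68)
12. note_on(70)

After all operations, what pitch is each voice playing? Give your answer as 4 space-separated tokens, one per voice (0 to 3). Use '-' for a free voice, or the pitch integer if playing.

Op 1: note_on(87): voice 0 is free -> assigned | voices=[87 - - -]
Op 2: note_on(89): voice 1 is free -> assigned | voices=[87 89 - -]
Op 3: note_on(69): voice 2 is free -> assigned | voices=[87 89 69 -]
Op 4: note_on(86): voice 3 is free -> assigned | voices=[87 89 69 86]
Op 5: note_on(76): all voices busy, STEAL voice 0 (pitch 87, oldest) -> assign | voices=[76 89 69 86]
Op 6: note_on(65): all voices busy, STEAL voice 1 (pitch 89, oldest) -> assign | voices=[76 65 69 86]
Op 7: note_on(73): all voices busy, STEAL voice 2 (pitch 69, oldest) -> assign | voices=[76 65 73 86]
Op 8: note_on(64): all voices busy, STEAL voice 3 (pitch 86, oldest) -> assign | voices=[76 65 73 64]
Op 9: note_on(82): all voices busy, STEAL voice 0 (pitch 76, oldest) -> assign | voices=[82 65 73 64]
Op 10: note_on(84): all voices busy, STEAL voice 1 (pitch 65, oldest) -> assign | voices=[82 84 73 64]
Op 11: note_on(68): all voices busy, STEAL voice 2 (pitch 73, oldest) -> assign | voices=[82 84 68 64]
Op 12: note_on(70): all voices busy, STEAL voice 3 (pitch 64, oldest) -> assign | voices=[82 84 68 70]

Answer: 82 84 68 70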